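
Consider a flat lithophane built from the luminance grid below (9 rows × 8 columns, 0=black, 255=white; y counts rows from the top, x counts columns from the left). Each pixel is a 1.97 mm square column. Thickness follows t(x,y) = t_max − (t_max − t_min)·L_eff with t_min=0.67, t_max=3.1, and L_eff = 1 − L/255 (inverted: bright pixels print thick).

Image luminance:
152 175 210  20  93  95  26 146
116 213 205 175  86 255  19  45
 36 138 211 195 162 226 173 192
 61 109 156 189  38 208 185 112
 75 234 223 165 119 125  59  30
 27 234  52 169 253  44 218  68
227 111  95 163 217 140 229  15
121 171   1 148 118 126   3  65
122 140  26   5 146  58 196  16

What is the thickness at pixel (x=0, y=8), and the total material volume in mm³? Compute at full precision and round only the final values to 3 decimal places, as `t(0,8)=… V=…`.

t(0,8)=1.833 V=526.568

span = t_max - t_min = 3.1 - 0.67 = 2.430
L(0,8) = 122, L_eff = 1 - 122/255 = 0.521569 (inverted)
t(0,8) = 3.1 - 2.430·0.521569 = 1.833
Σt over all 9·8 pixels = 288324/2125 ≈ 135.6818824
V = pitch²·Σt = 1.97²·288324/2125 = 526.568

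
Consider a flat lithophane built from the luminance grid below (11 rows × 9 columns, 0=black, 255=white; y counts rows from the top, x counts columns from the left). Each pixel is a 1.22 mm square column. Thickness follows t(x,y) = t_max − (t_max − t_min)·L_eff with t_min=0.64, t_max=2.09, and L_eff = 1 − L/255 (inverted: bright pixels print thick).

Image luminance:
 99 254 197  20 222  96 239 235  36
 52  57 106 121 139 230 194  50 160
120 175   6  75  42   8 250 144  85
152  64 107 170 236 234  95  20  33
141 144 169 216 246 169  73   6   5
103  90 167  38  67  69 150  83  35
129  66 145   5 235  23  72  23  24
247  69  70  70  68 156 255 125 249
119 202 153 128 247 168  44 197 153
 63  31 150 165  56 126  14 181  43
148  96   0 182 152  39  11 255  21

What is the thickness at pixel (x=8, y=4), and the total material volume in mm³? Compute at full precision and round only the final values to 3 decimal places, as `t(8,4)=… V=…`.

t(8,4)=0.668 V=193.065

span = t_max - t_min = 2.09 - 0.64 = 1.450
L(8,4) = 5, L_eff = 1 - 5/255 = 0.980392 (inverted)
t(8,4) = 2.09 - 1.450·0.980392 = 0.668
Σt over all 11·9 pixels = 661537/5100 ≈ 129.7131373
V = pitch²·Σt = 1.22²·661537/5100 = 193.065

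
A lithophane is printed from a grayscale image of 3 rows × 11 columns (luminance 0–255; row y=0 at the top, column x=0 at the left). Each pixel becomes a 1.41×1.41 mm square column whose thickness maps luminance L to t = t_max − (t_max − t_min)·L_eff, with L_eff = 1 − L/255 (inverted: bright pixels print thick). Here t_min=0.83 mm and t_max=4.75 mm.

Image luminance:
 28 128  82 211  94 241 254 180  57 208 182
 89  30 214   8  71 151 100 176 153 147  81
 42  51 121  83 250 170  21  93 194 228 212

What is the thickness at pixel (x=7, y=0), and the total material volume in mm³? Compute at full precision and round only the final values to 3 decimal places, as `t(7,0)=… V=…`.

span = t_max - t_min = 4.75 - 0.83 = 3.920
L(7,0) = 180, L_eff = 1 - 180/255 = 0.294118 (inverted)
t(7,0) = 4.75 - 3.920·0.294118 = 3.597
Σt over all 3·11 pixels = 160243/1700 ≈ 94.2605882
V = pitch²·Σt = 1.41²·160243/1700 = 187.399

t(7,0)=3.597 V=187.399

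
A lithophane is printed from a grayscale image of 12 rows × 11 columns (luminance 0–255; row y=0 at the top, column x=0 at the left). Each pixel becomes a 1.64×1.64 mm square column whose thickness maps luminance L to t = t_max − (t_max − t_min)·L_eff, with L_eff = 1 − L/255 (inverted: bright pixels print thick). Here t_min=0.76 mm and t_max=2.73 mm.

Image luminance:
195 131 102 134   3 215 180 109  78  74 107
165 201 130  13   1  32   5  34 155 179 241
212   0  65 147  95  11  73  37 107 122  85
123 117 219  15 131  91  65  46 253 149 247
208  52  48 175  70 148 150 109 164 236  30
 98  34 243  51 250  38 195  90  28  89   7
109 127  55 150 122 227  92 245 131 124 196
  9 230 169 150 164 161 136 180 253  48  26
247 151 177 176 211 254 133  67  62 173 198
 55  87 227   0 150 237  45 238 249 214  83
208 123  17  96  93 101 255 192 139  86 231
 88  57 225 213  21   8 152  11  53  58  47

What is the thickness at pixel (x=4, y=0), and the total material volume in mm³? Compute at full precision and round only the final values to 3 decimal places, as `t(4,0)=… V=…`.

span = t_max - t_min = 2.73 - 0.76 = 1.970
L(4,0) = 3, L_eff = 1 - 3/255 = 0.988235 (inverted)
t(4,0) = 2.73 - 1.970·0.988235 = 0.783
Σt over all 12·11 pixels = 1930901/8500 ≈ 227.1648235
V = pitch²·Σt = 1.64²·1930901/8500 = 610.983

t(4,0)=0.783 V=610.983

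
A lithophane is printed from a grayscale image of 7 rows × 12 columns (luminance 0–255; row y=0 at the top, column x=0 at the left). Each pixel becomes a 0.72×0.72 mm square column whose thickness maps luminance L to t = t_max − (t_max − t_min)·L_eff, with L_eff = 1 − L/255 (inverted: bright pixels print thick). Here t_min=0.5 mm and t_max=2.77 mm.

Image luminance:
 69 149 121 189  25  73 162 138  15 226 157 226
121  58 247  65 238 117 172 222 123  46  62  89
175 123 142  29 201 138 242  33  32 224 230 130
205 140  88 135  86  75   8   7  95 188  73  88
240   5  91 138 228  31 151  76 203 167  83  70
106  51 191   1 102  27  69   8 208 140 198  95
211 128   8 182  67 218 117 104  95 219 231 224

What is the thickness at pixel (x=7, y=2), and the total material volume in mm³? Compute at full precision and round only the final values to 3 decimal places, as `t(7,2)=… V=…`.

span = t_max - t_min = 2.77 - 0.5 = 2.270
L(7,2) = 33, L_eff = 1 - 33/255 = 0.870588 (inverted)
t(7,2) = 2.77 - 2.270·0.870588 = 0.794
Σt over all 7·12 pixels = 172498/1275 ≈ 135.2925490
V = pitch²·Σt = 0.72²·172498/1275 = 70.136

t(7,2)=0.794 V=70.136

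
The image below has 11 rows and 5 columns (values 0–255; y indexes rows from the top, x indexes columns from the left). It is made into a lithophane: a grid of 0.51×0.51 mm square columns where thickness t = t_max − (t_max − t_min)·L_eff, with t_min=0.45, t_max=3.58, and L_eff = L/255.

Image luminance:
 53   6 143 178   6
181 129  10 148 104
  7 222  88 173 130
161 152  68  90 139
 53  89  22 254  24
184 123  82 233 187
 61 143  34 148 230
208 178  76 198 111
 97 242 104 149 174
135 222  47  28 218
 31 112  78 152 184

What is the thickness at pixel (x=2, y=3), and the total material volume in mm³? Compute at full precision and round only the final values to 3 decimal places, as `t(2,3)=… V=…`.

t(2,3)=2.745 V=29.507

span = t_max - t_min = 3.58 - 0.45 = 3.130
L(2,3) = 68, L_eff = 68/255 = 0.266667
t(2,3) = 3.58 - 3.130·0.266667 = 2.745
Σt over all 11·5 pixels = 2892863/25500 ≈ 113.4456078
V = pitch²·Σt = 0.51²·2892863/25500 = 29.507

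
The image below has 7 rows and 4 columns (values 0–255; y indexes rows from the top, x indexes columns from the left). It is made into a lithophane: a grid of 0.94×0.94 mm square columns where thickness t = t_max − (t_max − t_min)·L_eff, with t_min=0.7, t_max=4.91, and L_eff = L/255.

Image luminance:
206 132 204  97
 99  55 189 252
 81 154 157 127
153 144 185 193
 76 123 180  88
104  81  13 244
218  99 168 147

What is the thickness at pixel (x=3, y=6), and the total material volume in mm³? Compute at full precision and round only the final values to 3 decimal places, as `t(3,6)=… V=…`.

t(3,6)=2.483 V=63.577

span = t_max - t_min = 4.91 - 0.7 = 4.210
L(3,6) = 147, L_eff = 147/255 = 0.576471
t(3,6) = 4.91 - 4.210·0.576471 = 2.483
Σt over all 7·4 pixels = 611597/8500 ≈ 71.9525882
V = pitch²·Σt = 0.94²·611597/8500 = 63.577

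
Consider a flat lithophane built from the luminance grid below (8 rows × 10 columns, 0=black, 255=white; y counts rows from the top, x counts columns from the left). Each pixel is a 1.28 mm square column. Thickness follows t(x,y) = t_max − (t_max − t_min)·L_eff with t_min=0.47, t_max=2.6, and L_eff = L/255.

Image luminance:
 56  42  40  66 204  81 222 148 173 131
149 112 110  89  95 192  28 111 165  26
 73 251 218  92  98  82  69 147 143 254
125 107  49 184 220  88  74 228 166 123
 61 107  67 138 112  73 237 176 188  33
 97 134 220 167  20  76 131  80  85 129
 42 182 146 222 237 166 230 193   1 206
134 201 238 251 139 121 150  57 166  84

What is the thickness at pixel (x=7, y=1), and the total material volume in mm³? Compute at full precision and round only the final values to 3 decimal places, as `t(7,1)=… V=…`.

span = t_max - t_min = 2.6 - 0.47 = 2.130
L(7,1) = 111, L_eff = 111/255 = 0.435294
t(7,1) = 2.6 - 2.130·0.435294 = 1.673
Σt over all 8·10 pixels = 255128/2125 ≈ 120.0602353
V = pitch²·Σt = 1.28²·255128/2125 = 196.707

t(7,1)=1.673 V=196.707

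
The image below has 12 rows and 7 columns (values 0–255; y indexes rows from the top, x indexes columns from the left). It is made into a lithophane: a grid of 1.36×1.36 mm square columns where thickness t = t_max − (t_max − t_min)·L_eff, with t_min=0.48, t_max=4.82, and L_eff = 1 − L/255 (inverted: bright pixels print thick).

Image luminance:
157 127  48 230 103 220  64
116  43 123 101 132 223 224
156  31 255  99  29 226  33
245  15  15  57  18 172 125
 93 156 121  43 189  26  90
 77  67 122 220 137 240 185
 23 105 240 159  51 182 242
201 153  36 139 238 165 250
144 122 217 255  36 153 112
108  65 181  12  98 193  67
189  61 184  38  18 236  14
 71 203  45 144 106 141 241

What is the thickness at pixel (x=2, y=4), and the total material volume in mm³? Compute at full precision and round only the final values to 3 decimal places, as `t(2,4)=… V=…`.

t(2,4)=2.539 V=414.271

span = t_max - t_min = 4.82 - 0.48 = 4.340
L(2,4) = 121, L_eff = 1 - 121/255 = 0.525490 (inverted)
t(2,4) = 4.82 - 4.340·0.525490 = 2.539
Σt over all 12·7 pixels = 951909/4250 ≈ 223.9785882
V = pitch²·Σt = 1.36²·951909/4250 = 414.271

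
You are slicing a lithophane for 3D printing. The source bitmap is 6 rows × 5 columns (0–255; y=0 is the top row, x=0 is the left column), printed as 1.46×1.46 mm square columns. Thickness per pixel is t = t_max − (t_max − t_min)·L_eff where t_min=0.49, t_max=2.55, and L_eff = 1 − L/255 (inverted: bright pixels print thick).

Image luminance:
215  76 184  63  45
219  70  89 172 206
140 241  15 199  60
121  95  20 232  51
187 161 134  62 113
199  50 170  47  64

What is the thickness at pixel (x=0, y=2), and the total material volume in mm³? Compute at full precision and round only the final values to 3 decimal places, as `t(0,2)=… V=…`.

t(0,2)=1.621 V=95.048

span = t_max - t_min = 2.55 - 0.49 = 2.060
L(0,2) = 140, L_eff = 1 - 140/255 = 0.450980 (inverted)
t(0,2) = 2.55 - 2.060·0.450980 = 1.621
Σt over all 6·5 pixels = 22741/510 ≈ 44.5901961
V = pitch²·Σt = 1.46²·22741/510 = 95.048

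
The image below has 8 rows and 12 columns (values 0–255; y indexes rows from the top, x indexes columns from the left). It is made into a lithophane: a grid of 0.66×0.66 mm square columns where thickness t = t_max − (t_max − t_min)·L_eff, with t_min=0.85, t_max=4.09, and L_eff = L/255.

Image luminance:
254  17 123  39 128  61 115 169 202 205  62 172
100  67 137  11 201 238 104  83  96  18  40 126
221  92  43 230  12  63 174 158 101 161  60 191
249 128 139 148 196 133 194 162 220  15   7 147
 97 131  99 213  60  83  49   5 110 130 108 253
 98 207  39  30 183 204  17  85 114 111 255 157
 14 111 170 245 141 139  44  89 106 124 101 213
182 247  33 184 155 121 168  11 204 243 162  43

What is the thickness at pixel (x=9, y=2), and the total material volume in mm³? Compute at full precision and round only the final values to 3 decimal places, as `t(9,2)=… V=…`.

span = t_max - t_min = 4.09 - 0.85 = 3.240
L(9,2) = 161, L_eff = 161/255 = 0.631373
t(9,2) = 4.09 - 3.240·0.631373 = 2.044
Σt over all 8·12 pixels = 101532/425 ≈ 238.8988235
V = pitch²·Σt = 0.66²·101532/425 = 104.064

t(9,2)=2.044 V=104.064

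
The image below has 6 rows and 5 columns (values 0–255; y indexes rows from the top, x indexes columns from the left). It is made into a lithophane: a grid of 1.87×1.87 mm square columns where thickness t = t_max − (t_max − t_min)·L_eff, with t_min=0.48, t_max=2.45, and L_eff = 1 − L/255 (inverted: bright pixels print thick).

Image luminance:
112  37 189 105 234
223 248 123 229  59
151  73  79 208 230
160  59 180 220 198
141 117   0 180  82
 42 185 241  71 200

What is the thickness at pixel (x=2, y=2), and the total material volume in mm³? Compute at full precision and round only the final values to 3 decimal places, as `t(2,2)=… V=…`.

t(2,2)=1.090 V=168.574

span = t_max - t_min = 2.45 - 0.48 = 1.970
L(2,2) = 79, L_eff = 1 - 79/255 = 0.690196 (inverted)
t(2,2) = 2.45 - 1.970·0.690196 = 1.090
Σt over all 6·5 pixels = 307318/6375 ≈ 48.2067451
V = pitch²·Σt = 1.87²·307318/6375 = 168.574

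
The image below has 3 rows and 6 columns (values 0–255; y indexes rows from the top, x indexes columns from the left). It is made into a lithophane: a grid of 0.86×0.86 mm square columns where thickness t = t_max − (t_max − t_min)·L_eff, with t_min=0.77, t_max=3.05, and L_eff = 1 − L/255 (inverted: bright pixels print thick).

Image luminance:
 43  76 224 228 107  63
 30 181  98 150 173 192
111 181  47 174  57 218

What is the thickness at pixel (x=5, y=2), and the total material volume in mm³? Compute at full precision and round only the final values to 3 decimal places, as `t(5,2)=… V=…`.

t(5,2)=2.719 V=25.811

span = t_max - t_min = 3.05 - 0.77 = 2.280
L(5,2) = 218, L_eff = 1 - 218/255 = 0.145098 (inverted)
t(5,2) = 3.05 - 2.280·0.145098 = 2.719
Σt over all 3·6 pixels = 148319/4250 ≈ 34.8985882
V = pitch²·Σt = 0.86²·148319/4250 = 25.811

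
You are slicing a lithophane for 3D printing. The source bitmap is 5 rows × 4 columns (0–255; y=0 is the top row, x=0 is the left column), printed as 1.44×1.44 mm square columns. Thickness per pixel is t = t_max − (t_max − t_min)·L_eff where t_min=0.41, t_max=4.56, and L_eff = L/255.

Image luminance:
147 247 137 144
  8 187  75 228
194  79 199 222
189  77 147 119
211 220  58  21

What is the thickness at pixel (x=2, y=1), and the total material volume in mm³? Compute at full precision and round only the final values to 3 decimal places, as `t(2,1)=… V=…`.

span = t_max - t_min = 4.56 - 0.41 = 4.150
L(2,1) = 75, L_eff = 75/255 = 0.294118
t(2,1) = 4.56 - 4.150·0.294118 = 3.339
Σt over all 5·4 pixels = 223673/5100 ≈ 43.8574510
V = pitch²·Σt = 1.44²·223673/5100 = 90.943

t(2,1)=3.339 V=90.943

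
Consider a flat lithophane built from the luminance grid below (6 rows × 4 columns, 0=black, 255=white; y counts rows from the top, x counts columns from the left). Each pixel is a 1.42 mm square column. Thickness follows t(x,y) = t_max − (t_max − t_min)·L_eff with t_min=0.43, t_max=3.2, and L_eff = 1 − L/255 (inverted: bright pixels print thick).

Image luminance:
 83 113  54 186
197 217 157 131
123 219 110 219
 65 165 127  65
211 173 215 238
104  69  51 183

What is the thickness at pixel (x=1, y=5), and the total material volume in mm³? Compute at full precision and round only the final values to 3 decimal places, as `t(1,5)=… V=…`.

span = t_max - t_min = 3.2 - 0.43 = 2.770
L(1,5) = 69, L_eff = 1 - 69/255 = 0.729412 (inverted)
t(1,5) = 3.2 - 2.770·0.729412 = 1.180
Σt over all 6·4 pixels = 245147/5100 ≈ 48.0680392
V = pitch²·Σt = 1.42²·245147/5100 = 96.924

t(1,5)=1.180 V=96.924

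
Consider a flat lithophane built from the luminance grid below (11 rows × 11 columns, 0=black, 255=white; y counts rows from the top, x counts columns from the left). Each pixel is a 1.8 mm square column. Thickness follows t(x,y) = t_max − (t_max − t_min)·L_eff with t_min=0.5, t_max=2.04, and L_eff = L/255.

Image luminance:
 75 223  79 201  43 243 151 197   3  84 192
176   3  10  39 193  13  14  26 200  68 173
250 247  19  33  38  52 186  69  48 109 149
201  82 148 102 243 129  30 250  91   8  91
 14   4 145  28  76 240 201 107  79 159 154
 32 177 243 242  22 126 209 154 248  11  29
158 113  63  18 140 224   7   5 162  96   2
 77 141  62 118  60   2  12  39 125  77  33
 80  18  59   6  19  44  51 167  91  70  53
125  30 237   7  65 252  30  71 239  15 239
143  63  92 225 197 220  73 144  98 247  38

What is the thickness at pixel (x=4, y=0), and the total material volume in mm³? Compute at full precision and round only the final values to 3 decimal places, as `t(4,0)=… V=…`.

t(4,0)=1.780 V=546.896

span = t_max - t_min = 2.04 - 0.5 = 1.540
L(4,0) = 43, L_eff = 43/255 = 0.168627
t(4,0) = 2.04 - 1.540·0.168627 = 1.780
Σt over all 11·11 pixels = 2152139/12750 ≈ 168.7952157
V = pitch²·Σt = 1.8²·2152139/12750 = 546.896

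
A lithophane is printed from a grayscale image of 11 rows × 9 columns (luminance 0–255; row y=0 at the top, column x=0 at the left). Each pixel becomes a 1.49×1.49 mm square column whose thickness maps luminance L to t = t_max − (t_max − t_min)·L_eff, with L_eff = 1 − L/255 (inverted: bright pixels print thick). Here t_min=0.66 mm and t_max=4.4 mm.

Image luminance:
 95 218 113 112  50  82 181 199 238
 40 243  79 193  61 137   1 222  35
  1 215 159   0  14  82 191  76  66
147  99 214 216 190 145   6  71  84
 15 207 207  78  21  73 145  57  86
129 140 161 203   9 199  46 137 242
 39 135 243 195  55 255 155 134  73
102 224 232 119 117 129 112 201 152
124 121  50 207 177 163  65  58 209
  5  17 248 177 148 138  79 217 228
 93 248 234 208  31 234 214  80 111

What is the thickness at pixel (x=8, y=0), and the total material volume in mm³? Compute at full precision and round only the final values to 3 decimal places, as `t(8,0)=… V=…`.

t(8,0)=4.151 V=567.905

span = t_max - t_min = 4.4 - 0.66 = 3.740
L(8,0) = 238, L_eff = 1 - 238/255 = 0.066667 (inverted)
t(8,0) = 4.4 - 3.740·0.066667 = 4.151
Σt over all 11·9 pixels = 191851/750 ≈ 255.8013333
V = pitch²·Σt = 1.49²·191851/750 = 567.905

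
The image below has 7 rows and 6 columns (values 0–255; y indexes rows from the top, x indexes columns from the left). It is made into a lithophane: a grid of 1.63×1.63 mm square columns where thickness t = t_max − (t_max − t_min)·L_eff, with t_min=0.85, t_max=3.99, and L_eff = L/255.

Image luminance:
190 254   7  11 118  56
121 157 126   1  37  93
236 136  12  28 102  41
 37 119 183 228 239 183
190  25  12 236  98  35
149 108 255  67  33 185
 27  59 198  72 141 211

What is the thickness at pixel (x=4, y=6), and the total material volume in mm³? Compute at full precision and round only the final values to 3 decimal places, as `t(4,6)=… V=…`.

t(4,6)=2.254 V=287.681

span = t_max - t_min = 3.99 - 0.85 = 3.140
L(4,6) = 141, L_eff = 141/255 = 0.552941
t(4,6) = 3.99 - 3.140·0.552941 = 2.254
Σt over all 7·6 pixels = 1380533/12750 ≈ 108.2770980
V = pitch²·Σt = 1.63²·1380533/12750 = 287.681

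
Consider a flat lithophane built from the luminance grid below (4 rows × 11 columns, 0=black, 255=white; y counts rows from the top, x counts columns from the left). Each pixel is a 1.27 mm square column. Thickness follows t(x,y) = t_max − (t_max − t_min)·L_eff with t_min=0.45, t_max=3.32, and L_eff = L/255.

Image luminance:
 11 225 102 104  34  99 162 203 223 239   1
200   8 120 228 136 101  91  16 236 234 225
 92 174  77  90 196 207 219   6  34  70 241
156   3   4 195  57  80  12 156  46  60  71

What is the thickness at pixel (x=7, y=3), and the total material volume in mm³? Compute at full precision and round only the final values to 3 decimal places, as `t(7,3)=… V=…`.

span = t_max - t_min = 3.32 - 0.45 = 2.870
L(7,3) = 156, L_eff = 156/255 = 0.611765
t(7,3) = 3.32 - 2.870·0.611765 = 1.564
Σt over all 4·11 pixels = 185001/2125 ≈ 87.0592941
V = pitch²·Σt = 1.27²·185001/2125 = 140.418

t(7,3)=1.564 V=140.418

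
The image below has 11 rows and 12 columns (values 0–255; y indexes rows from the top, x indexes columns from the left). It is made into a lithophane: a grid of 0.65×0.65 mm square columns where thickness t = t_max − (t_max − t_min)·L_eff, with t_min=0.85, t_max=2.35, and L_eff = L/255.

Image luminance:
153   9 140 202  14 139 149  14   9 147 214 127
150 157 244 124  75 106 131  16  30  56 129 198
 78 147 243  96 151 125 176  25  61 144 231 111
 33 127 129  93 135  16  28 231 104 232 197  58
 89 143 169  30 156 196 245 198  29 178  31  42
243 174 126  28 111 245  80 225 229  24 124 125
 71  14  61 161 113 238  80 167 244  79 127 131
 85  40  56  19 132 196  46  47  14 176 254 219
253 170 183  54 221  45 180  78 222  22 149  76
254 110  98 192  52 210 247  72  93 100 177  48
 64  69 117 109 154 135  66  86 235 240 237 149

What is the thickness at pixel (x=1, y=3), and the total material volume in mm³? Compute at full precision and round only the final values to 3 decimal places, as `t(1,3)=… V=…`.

t(1,3)=1.603 V=89.602

span = t_max - t_min = 2.35 - 0.85 = 1.500
L(1,3) = 127, L_eff = 127/255 = 0.498039
t(1,3) = 2.35 - 1.500·0.498039 = 1.603
Σt over all 11·12 pixels = 36053/170 ≈ 212.0764706
V = pitch²·Σt = 0.65²·36053/170 = 89.602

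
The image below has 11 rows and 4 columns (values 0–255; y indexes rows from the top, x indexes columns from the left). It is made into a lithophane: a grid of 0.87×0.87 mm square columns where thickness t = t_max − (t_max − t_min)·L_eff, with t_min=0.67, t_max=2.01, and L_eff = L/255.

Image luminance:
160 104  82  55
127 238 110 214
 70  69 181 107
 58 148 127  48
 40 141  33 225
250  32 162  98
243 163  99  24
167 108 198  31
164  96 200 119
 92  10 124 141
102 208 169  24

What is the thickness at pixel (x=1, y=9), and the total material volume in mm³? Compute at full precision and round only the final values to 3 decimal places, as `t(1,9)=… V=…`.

span = t_max - t_min = 2.01 - 0.67 = 1.340
L(1,9) = 10, L_eff = 10/255 = 0.039216
t(1,9) = 2.01 - 1.340·0.039216 = 1.957
Σt over all 11·4 pixels = 256141/4250 ≈ 60.2684706
V = pitch²·Σt = 0.87²·256141/4250 = 45.617

t(1,9)=1.957 V=45.617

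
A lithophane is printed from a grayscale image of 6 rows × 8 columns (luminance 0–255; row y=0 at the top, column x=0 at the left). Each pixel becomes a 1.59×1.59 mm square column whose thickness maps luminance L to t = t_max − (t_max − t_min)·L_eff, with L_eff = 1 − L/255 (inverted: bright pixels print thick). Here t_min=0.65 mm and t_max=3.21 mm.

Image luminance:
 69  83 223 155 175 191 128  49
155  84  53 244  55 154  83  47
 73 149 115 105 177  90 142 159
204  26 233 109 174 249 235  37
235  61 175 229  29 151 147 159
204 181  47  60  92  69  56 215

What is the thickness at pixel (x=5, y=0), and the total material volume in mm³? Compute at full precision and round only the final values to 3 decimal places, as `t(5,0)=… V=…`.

t(5,0)=2.567 V=239.660

span = t_max - t_min = 3.21 - 0.65 = 2.560
L(5,0) = 191, L_eff = 1 - 191/255 = 0.250980 (inverted)
t(5,0) = 3.21 - 2.560·0.250980 = 2.567
Σt over all 6·8 pixels = 120868/1275 ≈ 94.7984314
V = pitch²·Σt = 1.59²·120868/1275 = 239.660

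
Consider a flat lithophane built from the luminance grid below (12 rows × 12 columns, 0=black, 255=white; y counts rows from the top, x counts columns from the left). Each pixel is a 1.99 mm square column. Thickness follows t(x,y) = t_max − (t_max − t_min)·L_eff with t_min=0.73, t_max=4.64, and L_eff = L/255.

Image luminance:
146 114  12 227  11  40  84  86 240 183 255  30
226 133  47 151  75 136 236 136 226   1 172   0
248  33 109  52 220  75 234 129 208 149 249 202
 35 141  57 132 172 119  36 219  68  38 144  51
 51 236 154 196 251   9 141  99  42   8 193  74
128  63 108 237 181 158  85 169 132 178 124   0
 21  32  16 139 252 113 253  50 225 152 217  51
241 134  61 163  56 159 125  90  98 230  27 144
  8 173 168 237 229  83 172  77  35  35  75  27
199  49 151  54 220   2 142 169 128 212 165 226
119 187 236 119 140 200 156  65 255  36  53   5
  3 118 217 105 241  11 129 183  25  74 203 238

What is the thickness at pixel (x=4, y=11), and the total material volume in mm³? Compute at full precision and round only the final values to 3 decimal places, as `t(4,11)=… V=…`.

span = t_max - t_min = 4.64 - 0.73 = 3.910
L(4,11) = 241, L_eff = 241/255 = 0.945098
t(4,11) = 4.64 - 3.910·0.945098 = 0.945
Σt over all 12·12 pixels = 581179/1500 ≈ 387.4526667
V = pitch²·Σt = 1.99²·581179/1500 = 1534.351

t(4,11)=0.945 V=1534.351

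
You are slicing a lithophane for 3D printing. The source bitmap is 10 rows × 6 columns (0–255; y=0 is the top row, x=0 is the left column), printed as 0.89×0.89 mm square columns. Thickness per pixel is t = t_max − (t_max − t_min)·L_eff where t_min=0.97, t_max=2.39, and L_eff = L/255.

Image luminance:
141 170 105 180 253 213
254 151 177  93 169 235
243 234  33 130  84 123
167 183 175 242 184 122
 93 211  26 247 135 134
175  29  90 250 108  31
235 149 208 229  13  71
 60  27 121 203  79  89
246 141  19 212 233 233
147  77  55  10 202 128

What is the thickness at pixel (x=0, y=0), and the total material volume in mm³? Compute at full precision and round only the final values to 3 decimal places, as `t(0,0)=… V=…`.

span = t_max - t_min = 2.39 - 0.97 = 1.420
L(0,0) = 141, L_eff = 141/255 = 0.552941
t(0,0) = 2.39 - 1.420·0.552941 = 1.605
Σt over all 10·6 pixels = 1205183/12750 ≈ 94.5241569
V = pitch²·Σt = 0.89²·1205183/12750 = 74.873

t(0,0)=1.605 V=74.873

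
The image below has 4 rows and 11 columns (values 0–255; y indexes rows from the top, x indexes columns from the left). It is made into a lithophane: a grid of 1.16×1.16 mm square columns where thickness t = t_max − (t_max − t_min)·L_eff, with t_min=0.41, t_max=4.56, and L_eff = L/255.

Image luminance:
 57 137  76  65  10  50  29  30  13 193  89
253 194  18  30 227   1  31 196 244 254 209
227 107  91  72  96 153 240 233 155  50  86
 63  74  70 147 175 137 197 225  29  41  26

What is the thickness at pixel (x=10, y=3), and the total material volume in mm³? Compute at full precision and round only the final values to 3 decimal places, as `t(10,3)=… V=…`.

span = t_max - t_min = 4.56 - 0.41 = 4.150
L(10,3) = 26, L_eff = 26/255 = 0.101961
t(10,3) = 4.56 - 4.150·0.101961 = 4.137
Σt over all 4·11 pixels = 117.64
V = pitch²·Σt = 1.16²·117.64 = 158.296

t(10,3)=4.137 V=158.296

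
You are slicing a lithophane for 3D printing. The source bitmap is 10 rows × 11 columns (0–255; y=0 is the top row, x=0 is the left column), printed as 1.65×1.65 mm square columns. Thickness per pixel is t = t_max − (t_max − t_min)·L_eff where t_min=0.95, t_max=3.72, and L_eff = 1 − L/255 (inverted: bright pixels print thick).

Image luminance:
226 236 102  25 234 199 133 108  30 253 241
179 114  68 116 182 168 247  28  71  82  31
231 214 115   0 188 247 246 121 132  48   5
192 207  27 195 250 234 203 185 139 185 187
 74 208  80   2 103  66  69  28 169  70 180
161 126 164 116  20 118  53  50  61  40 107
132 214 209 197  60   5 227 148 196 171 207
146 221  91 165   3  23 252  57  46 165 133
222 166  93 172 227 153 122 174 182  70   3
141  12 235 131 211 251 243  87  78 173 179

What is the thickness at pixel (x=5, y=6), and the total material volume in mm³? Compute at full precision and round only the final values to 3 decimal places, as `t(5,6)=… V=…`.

span = t_max - t_min = 3.72 - 0.95 = 2.770
L(5,6) = 5, L_eff = 1 - 5/255 = 0.980392 (inverted)
t(5,6) = 3.72 - 2.770·0.980392 = 1.004
Σt over all 10·11 pixels = 1710616/6375 ≈ 268.3319216
V = pitch²·Σt = 1.65²·1710616/6375 = 730.534

t(5,6)=1.004 V=730.534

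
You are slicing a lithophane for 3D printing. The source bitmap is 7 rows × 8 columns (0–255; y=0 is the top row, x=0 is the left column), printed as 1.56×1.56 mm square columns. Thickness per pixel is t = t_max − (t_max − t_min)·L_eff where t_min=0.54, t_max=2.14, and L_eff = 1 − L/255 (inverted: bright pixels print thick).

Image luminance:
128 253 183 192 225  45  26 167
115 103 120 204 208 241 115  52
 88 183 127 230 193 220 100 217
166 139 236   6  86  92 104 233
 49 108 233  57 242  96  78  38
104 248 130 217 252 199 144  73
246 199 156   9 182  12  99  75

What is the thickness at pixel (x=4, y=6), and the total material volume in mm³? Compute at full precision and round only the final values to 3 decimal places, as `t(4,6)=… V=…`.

span = t_max - t_min = 2.14 - 0.54 = 1.600
L(4,6) = 182, L_eff = 1 - 182/255 = 0.286275 (inverted)
t(4,6) = 2.14 - 1.600·0.286275 = 1.682
Σt over all 7·8 pixels = 1372/17 ≈ 80.7058824
V = pitch²·Σt = 1.56²·1372/17 = 196.406

t(4,6)=1.682 V=196.406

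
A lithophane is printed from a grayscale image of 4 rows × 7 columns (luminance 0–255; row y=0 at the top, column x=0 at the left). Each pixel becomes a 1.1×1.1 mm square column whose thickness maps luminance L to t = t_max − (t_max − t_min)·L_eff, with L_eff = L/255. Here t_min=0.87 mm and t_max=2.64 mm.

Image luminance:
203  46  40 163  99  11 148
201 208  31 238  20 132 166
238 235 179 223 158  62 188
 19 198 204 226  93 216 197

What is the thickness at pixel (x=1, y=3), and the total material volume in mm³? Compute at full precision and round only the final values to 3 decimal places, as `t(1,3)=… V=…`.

t(1,3)=1.266 V=54.655

span = t_max - t_min = 2.64 - 0.87 = 1.770
L(1,3) = 198, L_eff = 198/255 = 0.776471
t(1,3) = 2.64 - 1.770·0.776471 = 1.266
Σt over all 4·7 pixels = 191971/4250 ≈ 45.1696471
V = pitch²·Σt = 1.1²·191971/4250 = 54.655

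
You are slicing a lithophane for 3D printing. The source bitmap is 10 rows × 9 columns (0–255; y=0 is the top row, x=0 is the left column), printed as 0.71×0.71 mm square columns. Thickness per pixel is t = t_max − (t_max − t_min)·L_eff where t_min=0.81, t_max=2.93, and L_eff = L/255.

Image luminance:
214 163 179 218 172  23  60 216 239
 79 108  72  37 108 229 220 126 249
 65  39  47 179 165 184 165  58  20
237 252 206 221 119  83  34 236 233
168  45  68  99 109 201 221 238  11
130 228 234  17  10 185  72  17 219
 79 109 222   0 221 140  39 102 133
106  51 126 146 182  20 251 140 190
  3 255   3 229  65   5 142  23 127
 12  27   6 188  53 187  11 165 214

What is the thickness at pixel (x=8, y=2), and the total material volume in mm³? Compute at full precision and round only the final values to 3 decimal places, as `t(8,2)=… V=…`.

t(8,2)=2.764 V=84.739

span = t_max - t_min = 2.93 - 0.81 = 2.120
L(8,2) = 20, L_eff = 20/255 = 0.078431
t(8,2) = 2.93 - 2.120·0.078431 = 2.764
Σt over all 10·9 pixels = 714427/4250 ≈ 168.1004706
V = pitch²·Σt = 0.71²·714427/4250 = 84.739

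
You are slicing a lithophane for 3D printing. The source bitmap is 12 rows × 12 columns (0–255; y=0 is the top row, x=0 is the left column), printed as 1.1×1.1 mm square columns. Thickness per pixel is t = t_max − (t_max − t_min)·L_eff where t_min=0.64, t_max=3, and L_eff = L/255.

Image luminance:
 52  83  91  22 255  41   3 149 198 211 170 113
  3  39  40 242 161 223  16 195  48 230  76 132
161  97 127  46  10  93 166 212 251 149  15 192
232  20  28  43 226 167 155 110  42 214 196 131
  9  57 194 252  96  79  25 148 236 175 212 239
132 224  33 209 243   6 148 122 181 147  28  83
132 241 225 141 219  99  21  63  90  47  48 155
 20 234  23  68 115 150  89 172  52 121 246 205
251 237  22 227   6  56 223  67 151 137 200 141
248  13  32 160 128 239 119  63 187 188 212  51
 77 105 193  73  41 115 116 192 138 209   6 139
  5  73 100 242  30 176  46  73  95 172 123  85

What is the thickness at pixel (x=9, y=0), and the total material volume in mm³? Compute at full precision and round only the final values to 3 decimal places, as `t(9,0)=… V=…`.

t(9,0)=1.047 V=319.894

span = t_max - t_min = 3 - 0.64 = 2.360
L(9,0) = 211, L_eff = 211/255 = 0.827451
t(9,0) = 3 - 2.360·0.827451 = 1.047
Σt over all 12·12 pixels = 1685392/6375 ≈ 264.3752157
V = pitch²·Σt = 1.1²·1685392/6375 = 319.894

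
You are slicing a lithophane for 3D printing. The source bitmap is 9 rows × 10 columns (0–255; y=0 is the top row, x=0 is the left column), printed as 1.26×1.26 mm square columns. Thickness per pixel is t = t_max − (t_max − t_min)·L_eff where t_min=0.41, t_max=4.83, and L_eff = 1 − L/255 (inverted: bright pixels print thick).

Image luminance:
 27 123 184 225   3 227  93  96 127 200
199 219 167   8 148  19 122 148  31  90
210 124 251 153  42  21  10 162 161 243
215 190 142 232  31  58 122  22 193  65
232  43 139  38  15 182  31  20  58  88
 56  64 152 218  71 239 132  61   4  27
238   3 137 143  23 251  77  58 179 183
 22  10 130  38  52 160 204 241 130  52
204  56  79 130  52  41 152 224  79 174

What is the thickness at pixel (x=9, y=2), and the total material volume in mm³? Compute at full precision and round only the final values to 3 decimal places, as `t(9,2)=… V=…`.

span = t_max - t_min = 4.83 - 0.41 = 4.420
L(9,2) = 243, L_eff = 1 - 243/255 = 0.047059 (inverted)
t(9,2) = 4.83 - 4.420·0.047059 = 4.622
Σt over all 9·10 pixels = 16411/75 ≈ 218.8133333
V = pitch²·Σt = 1.26²·16411/75 = 347.388

t(9,2)=4.622 V=347.388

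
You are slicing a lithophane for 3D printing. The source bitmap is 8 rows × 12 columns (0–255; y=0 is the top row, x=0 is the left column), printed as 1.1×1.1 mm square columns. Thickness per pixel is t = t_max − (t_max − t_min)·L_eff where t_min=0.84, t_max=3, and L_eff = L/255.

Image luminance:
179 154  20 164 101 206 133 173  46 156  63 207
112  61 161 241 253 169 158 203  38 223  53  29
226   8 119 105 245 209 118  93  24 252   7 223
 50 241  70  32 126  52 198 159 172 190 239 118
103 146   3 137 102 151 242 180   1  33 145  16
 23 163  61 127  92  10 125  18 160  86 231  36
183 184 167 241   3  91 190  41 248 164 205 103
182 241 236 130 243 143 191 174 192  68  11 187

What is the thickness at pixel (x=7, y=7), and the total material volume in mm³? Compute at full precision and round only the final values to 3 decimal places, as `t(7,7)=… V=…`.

t(7,7)=1.526 V=217.411

span = t_max - t_min = 3 - 0.84 = 2.160
L(7,7) = 174, L_eff = 174/255 = 0.682353
t(7,7) = 3 - 2.160·0.682353 = 1.526
Σt over all 8·12 pixels = 381816/2125 ≈ 179.6781176
V = pitch²·Σt = 1.1²·381816/2125 = 217.411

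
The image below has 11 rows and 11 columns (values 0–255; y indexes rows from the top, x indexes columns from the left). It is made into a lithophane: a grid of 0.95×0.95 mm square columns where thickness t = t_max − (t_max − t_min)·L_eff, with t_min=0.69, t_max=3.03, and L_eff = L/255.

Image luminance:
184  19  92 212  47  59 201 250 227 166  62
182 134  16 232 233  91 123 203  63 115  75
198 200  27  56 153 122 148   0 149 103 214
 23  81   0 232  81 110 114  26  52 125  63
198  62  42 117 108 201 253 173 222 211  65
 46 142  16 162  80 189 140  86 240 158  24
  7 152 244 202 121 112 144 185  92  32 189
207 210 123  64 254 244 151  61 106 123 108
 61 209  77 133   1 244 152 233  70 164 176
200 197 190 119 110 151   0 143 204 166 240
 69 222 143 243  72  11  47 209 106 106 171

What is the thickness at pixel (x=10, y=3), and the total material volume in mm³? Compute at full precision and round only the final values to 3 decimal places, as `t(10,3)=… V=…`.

t(10,3)=2.452 V=198.640

span = t_max - t_min = 3.03 - 0.69 = 2.340
L(10,3) = 63, L_eff = 63/255 = 0.247059
t(10,3) = 3.03 - 2.340·0.247059 = 2.452
Σt over all 11·11 pixels = 1870851/8500 ≈ 220.1001176
V = pitch²·Σt = 0.95²·1870851/8500 = 198.640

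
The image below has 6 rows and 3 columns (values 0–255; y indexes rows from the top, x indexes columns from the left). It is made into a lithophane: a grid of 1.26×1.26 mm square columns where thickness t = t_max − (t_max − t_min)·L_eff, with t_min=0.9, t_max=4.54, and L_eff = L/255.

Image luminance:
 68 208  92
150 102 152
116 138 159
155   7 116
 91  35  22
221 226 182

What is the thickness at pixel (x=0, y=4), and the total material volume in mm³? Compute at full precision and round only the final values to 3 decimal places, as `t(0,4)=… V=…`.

t(0,4)=3.241 V=78.975

span = t_max - t_min = 4.54 - 0.9 = 3.640
L(0,4) = 91, L_eff = 91/255 = 0.356863
t(0,4) = 4.54 - 3.640·0.356863 = 3.241
Σt over all 6·3 pixels = 2537/51 ≈ 49.7450980
V = pitch²·Σt = 1.26²·2537/51 = 78.975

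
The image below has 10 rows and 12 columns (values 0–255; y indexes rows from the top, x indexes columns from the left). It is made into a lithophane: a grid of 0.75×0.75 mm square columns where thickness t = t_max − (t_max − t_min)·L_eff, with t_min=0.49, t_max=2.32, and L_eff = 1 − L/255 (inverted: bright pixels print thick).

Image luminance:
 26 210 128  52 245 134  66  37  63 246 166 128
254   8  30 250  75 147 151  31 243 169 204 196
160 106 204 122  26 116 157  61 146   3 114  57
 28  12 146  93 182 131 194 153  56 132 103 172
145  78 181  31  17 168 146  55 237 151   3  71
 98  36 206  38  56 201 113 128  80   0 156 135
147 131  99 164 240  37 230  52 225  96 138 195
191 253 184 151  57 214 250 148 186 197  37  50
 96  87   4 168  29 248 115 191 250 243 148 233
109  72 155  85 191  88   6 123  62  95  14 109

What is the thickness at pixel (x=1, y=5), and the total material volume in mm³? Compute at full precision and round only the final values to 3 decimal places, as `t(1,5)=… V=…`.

t(1,5)=0.748 V=93.853

span = t_max - t_min = 2.32 - 0.49 = 1.830
L(1,5) = 36, L_eff = 1 - 36/255 = 0.858824 (inverted)
t(1,5) = 2.32 - 1.830·0.858824 = 0.748
Σt over all 10·12 pixels = 354554/2125 ≈ 166.8489412
V = pitch²·Σt = 0.75²·354554/2125 = 93.853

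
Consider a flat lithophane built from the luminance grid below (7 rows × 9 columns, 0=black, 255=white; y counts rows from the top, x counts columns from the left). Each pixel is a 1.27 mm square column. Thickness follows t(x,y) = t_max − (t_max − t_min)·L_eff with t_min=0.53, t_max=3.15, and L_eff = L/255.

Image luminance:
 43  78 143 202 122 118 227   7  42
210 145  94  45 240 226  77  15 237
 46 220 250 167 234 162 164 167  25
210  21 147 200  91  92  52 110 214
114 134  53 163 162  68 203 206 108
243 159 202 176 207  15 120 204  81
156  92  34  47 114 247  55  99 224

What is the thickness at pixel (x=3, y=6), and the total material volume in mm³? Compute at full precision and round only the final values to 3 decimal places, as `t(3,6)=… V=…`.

span = t_max - t_min = 3.15 - 0.53 = 2.620
L(3,6) = 47, L_eff = 47/255 = 0.184314
t(3,6) = 3.15 - 2.620·0.184314 = 2.667
Σt over all 7·9 pixels = 941959/8500 ≈ 110.8187059
V = pitch²·Σt = 1.27²·941959/8500 = 178.739

t(3,6)=2.667 V=178.739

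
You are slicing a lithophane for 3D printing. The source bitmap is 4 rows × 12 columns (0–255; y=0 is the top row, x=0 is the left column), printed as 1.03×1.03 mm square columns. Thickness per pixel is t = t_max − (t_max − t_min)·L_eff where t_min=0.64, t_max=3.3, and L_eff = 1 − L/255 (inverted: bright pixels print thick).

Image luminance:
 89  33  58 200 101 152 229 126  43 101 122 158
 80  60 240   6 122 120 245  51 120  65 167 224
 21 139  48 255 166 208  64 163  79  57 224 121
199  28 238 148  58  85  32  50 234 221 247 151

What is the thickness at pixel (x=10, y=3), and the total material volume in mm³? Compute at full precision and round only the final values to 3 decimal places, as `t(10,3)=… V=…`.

span = t_max - t_min = 3.3 - 0.64 = 2.660
L(10,3) = 247, L_eff = 1 - 247/255 = 0.031373 (inverted)
t(10,3) = 3.3 - 2.660·0.031373 = 3.217
Σt over all 4·12 pixels = 604682/6375 ≈ 94.8520784
V = pitch²·Σt = 1.03²·604682/6375 = 100.629

t(10,3)=3.217 V=100.629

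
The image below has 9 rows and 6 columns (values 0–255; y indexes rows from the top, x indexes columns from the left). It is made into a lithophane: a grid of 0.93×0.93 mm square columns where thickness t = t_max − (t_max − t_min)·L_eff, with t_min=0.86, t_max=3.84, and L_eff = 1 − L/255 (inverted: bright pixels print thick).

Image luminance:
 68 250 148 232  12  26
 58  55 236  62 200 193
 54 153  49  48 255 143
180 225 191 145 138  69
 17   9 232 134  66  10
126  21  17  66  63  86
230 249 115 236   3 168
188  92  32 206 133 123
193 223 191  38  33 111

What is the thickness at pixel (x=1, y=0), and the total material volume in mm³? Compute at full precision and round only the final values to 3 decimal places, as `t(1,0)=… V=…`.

t(1,0)=3.782 V=106.885

span = t_max - t_min = 3.84 - 0.86 = 2.980
L(1,0) = 250, L_eff = 1 - 250/255 = 0.019608 (inverted)
t(1,0) = 3.84 - 2.980·0.019608 = 3.782
Σt over all 9·6 pixels = 1575659/12750 ≈ 123.5810980
V = pitch²·Σt = 0.93²·1575659/12750 = 106.885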